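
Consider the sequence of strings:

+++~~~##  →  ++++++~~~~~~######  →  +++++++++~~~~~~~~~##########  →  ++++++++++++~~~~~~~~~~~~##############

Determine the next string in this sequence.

+++++++++++++++~~~~~~~~~~~~~~~##################

The n-th term is 3n +'s then 3n ~'s then 4n-2 #'s (n = 1, 2, …).
For the next term, n = 5, so the run lengths are 15, 15, 18.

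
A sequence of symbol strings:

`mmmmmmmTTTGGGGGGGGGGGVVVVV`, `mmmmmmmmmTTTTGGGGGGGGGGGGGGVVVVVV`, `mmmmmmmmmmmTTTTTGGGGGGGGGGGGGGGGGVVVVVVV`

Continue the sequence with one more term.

Term n consists of 2n+1 m's, followed by n T's, followed by 3n+2 G's, followed by n+2 V's, where the shown terms are n = 3, 4, 5.
At n = 6 the blocks have lengths 13, 6, 20, 8.

mmmmmmmmmmmmmTTTTTTGGGGGGGGGGGGGGGGGGGGVVVVVVVV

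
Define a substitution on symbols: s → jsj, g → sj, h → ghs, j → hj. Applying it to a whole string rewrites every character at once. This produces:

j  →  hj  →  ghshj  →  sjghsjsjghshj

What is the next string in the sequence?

jsjhjsjghsjsjhjjsjhjsjghsjsjghshj

Applying the rule to each of the 13 symbols of sjghsjsjghshj gives the pieces jsj hj sj ghs jsj hj jsj hj sj ghs jsj ghs hj, which concatenate to the answer.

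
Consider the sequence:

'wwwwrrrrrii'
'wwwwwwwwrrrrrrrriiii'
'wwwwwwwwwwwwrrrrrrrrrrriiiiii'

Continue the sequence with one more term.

The n-th term is 4n w's then 3n+2 r's then 2n i's (n = 1, 2, …).
At n = 4 the blocks have lengths 16, 14, 8.

wwwwwwwwwwwwwwwwrrrrrrrrrrrrrriiiiiiii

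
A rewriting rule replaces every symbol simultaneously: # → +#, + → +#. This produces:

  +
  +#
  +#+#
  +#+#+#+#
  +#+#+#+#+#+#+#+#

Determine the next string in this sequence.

Rewriting the 16 symbols of +#+#+#+#+#+#+#+# one by one yields +# +# +# +# +# +# +# +# +# +# +# +# +# +# +# +#; concatenated:

+#+#+#+#+#+#+#+#+#+#+#+#+#+#+#+#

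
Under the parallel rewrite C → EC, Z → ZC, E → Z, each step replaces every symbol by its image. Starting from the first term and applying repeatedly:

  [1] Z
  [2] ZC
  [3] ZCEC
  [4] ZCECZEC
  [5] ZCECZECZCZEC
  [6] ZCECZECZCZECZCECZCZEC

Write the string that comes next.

ZCECZECZCZECZCECZCZECZCECZECZCECZCZEC

Applying the rule to each of the 21 symbols of ZCECZECZCZECZCECZCZEC gives the pieces ZC EC Z EC ZC Z EC ZC EC ZC Z EC ZC EC Z EC ZC EC ZC Z EC, which concatenate to the answer.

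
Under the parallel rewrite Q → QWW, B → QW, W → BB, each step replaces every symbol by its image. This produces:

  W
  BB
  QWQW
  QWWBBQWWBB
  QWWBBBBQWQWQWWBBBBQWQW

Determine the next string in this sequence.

QWWBBBBQWQWQWQWQWWBBQWWBBQWWBBBBQWQWQWQWQWWBBQWWBB

Applying the rule to each of the 22 symbols of QWWBBBBQWQWQWWBBBBQWQW gives the pieces QWW BB BB QW QW QW QW QWW BB QWW BB QWW BB BB QW QW QW QW QWW BB QWW BB, which concatenate to the answer.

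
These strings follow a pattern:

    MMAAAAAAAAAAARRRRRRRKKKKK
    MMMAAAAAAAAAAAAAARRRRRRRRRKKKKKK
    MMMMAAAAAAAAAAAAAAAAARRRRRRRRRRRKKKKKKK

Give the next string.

MMMMMAAAAAAAAAAAAAAAAAAAARRRRRRRRRRRRRKKKKKKKK

Each string has the form M^{n-1} A^{3n+2} R^{2n+1} K^{n+2}, where the shown terms are n = 3, 4, 5.
Setting n = 6 gives 5, 20, 13, 8 characters in each block.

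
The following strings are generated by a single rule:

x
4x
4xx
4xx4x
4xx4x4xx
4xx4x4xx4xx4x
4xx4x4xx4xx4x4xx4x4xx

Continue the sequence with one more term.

This is a Fibonacci-style word recurrence s(k) = s(k−1)·s(k−2): e.g. 4x·x = 4xx.
So term 8 is 4xx4x4xx4xx4x4xx4x4xx·4xx4x4xx4xx4x.

4xx4x4xx4xx4x4xx4x4xx4xx4x4xx4xx4x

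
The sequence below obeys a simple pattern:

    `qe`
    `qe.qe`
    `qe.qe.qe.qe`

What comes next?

s(k+1) = s(k)·.·s(k) — each term doubles the last with '.' between the halves.
Doubling qe.qe.qe.qe with '.' between the halves:

qe.qe.qe.qe.qe.qe.qe.qe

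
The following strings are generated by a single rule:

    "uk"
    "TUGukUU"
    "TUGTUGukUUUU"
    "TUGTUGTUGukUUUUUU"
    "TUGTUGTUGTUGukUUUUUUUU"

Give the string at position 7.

Each term wraps the previous one in TUG on the left and UU on the right.
From TUGTUGTUGTUGukUUUUUUUU, 2 further steps: TUGTUGTUGTUGukUUUUUUUU → TUGTUGTUGTUGTUGukUUUUUUUUUU → (answer).

TUGTUGTUGTUGTUGTUGukUUUUUUUUUUUU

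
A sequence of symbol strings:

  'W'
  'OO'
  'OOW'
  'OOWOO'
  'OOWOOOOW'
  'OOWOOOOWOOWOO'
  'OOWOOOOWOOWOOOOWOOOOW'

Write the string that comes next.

From term 3 onward, concatenate the last term with the second-to-last: OO·W = OOW, OOW·OO = OOWOO, …
So term 8 is OOWOOOOWOOWOOOOWOOOOW·OOWOOOOWOOWOO.

OOWOOOOWOOWOOOOWOOOOWOOWOOOOWOOWOO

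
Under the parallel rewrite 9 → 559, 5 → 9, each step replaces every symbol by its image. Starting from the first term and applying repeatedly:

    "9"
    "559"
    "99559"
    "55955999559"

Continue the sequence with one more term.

995599955955955999559

Expanding 55955999559: 5→9, 5→9, 9→559, 5→9, 5→9, 9→559, 9→559, 9→559, 5→9, 5→9, 9→559. Concatenated: 9 9 559 9 9 559 559 559 9 9 559.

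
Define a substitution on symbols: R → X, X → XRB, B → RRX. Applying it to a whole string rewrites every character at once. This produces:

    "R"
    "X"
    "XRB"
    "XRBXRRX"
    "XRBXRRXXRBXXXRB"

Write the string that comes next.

Rewriting the 15 symbols of XRBXRRXXRBXXXRB one by one yields XRB X RRX XRB X X XRB XRB X RRX XRB XRB XRB X RRX; concatenated:

XRBXRRXXRBXXXRBXRBXRRXXRBXRBXRBXRRX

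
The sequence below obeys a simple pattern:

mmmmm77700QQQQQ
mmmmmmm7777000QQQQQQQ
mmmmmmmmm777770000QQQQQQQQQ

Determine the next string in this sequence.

mmmmmmmmmmm77777700000QQQQQQQQQQQ

Each string has the form m^{2n+1} 7^{n+1} 0^{n} Q^{2n+1}, where the shown terms are n = 2, 3, 4.
At n = 5 the blocks have lengths 11, 6, 5, 11.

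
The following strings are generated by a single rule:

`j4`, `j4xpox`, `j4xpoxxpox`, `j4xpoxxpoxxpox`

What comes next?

The strings grow by a fixed suffix xpox each time.
Applying this once more to j4xpoxxpoxxpox:

j4xpoxxpoxxpoxxpox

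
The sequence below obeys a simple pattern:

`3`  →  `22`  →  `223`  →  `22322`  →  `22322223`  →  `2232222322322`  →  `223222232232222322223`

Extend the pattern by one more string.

This is a Fibonacci-style word recurrence s(k) = s(k−1)·s(k−2): e.g. 22·3 = 223.
Continuing: 223222232232222322223 · 2232222322322 gives term 8.

2232222322322223222232232222322322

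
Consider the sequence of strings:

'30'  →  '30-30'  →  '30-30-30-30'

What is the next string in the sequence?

Each string is two copies of the previous one joined by '-'.
So the next term is two copies of 30-30-30-30 with '-' between the halves.

30-30-30-30-30-30-30-30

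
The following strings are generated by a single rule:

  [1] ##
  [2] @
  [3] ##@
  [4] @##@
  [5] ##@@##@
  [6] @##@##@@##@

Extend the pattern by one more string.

Each term (from the third on) is the two preceding terms concatenated in order: term 3 = ##·@ = ##@.
The next term joins ##@@##@ and @##@##@@##@.

##@@##@@##@##@@##@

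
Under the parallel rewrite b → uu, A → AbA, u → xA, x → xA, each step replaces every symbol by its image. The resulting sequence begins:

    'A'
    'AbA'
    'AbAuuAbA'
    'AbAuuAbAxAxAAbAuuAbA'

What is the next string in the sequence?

AbAuuAbAxAxAAbAuuAbAxAAbAxAAbAAbAuuAbAxAxAAbAuuAbA

φ(AbAuuAbAxAxAAbAuuAbA) expands symbol-by-symbol to AbA uu AbA xA xA AbA uu AbA xA AbA xA AbA AbA uu AbA xA xA AbA uu AbA; joining the 20 pieces gives the next term.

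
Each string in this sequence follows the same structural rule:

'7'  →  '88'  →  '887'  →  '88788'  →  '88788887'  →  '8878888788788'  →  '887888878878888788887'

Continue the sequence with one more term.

8878888788788887888878878888788788

This is a Fibonacci-style word recurrence s(k) = s(k−1)·s(k−2): e.g. 88·7 = 887.
So term 8 is 887888878878888788887·8878888788788.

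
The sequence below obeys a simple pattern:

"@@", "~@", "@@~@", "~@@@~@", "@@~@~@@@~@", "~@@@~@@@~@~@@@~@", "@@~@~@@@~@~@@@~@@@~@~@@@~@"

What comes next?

From term 3 onward, concatenate the second-to-last term with the last: @@·~@ = @@~@, ~@·@@~@ = ~@@@~@, …
The next term joins ~@@@~@@@~@~@@@~@ and @@~@~@@@~@~@@@~@@@~@~@@@~@.

~@@@~@@@~@~@@@~@@@~@~@@@~@~@@@~@@@~@~@@@~@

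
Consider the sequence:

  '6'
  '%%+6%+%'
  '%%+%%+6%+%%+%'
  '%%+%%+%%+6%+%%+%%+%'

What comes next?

%%+%%+%%+%%+6%+%%+%%+%%+%

Each term wraps the previous one in %%+ on the left and %+% on the right.
One more step from %%+%%+%%+6%+%%+%%+% gives the answer.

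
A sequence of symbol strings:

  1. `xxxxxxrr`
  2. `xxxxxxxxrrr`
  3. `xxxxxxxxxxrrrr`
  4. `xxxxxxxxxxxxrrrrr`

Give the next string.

Each string has the form x^{2n} r^{n-1}, where the shown terms are n = 3, 4, 5, 6.
At n = 7 the blocks have lengths 14, 6.

xxxxxxxxxxxxxxrrrrrr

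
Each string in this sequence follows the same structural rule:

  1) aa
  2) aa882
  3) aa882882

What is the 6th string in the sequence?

Every step adds 882 to the end: s(k+1) = s(k)·882.
From aa882882, 3 further steps: aa882882 → aa882882882 → aa882882882882 → (answer).

aa882882882882882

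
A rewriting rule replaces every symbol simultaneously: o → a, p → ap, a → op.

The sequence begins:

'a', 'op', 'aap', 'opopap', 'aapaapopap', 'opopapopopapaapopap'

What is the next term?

Rewriting the 19 symbols of opopapopopapaapopap one by one yields a ap a ap op ap a ap a ap op ap op op ap a ap op ap; concatenated:

aapaapopapaapaapopapopopapaapopap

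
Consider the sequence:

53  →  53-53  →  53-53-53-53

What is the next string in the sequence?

53-53-53-53-53-53-53-53

Each string is two copies of the previous one joined by '-'.
So the next term is two copies of 53-53-53-53 with '-' between the halves.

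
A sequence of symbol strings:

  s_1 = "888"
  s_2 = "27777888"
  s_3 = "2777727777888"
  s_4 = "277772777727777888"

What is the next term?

27777277772777727777888

Every step adds 27777 at the front: s(k+1) = 27777·s(k).
One more step from 277772777727777888 gives the answer.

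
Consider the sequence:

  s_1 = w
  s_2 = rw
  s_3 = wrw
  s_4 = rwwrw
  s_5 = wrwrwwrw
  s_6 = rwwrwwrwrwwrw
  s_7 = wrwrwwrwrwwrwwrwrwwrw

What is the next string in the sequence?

rwwrwwrwrwwrwwrwrwwrwrwwrwwrwrwwrw

This is a Fibonacci-style word recurrence s(k) = s(k−2)·s(k−1): e.g. w·rw = wrw.
The next term joins rwwrwwrwrwwrw and wrwrwwrwrwwrwwrwrwwrw.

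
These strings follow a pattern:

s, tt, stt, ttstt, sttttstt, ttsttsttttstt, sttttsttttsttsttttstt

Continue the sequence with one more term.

ttsttsttttsttsttttsttttsttsttttstt

Each term (from the third on) is the two preceding terms concatenated in order: term 3 = s·tt = stt.
So term 8 is ttsttsttttstt·sttttsttttsttsttttstt.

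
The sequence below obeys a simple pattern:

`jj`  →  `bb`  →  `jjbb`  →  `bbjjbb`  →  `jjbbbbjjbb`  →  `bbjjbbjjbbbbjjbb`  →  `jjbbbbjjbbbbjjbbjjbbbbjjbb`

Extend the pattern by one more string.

This is a Fibonacci-style word recurrence s(k) = s(k−2)·s(k−1): e.g. jj·bb = jjbb.
Continuing: bbjjbbjjbbbbjjbb · jjbbbbjjbbbbjjbbjjbbbbjjbb gives term 8.

bbjjbbjjbbbbjjbbjjbbbbjjbbbbjjbbjjbbbbjjbb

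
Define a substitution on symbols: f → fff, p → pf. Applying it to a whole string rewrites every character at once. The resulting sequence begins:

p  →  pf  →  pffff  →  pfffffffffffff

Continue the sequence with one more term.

Applying the rule to each of the 14 symbols of pfffffffffffff gives the pieces pf fff fff fff fff fff fff fff fff fff fff fff fff fff, which concatenate to the answer.

pffffffffffffffffffffffffffffffffffffffff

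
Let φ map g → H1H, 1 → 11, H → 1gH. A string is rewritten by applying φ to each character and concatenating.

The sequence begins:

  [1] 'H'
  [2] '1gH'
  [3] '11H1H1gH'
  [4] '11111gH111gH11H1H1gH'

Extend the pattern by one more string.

1111111111H1H1gH111111H1H1gH11111gH111gH11H1H1gH

Replace each of the 20 characters of 11111gH111gH11H1H1gH in place — 11 11 11 11 11 H1H 1gH 11 11 11 H1H 1gH 11 11 1gH 11 1gH 11 H1H 1gH — and concatenate.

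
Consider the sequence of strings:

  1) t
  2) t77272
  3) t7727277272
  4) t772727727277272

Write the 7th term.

t772727727277272772727727277272

The strings grow by a fixed suffix 77272 each time.
From t772727727277272, 3 further steps: t772727727277272 → t77272772727727277272 → t7727277272772727727277272 → (answer).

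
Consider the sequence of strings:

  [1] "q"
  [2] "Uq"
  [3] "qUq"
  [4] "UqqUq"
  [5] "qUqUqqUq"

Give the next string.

From term 3 onward, concatenate the second-to-last term with the last: q·Uq = qUq, Uq·qUq = UqqUq, …
Continuing: UqqUq · qUqUqqUq gives term 6.

UqqUqqUqUqqUq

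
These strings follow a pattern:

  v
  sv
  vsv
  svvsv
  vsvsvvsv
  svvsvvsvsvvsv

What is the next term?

Each term (from the third on) is the two preceding terms concatenated in order: term 3 = v·sv = vsv.
So term 7 is vsvsvvsv·svvsvvsvsvvsv.

vsvsvvsvsvvsvvsvsvvsv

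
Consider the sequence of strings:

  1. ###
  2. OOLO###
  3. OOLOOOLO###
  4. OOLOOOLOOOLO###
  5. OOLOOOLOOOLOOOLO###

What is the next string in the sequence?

OOLOOOLOOOLOOOLOOOLO###

Every step adds OOLO at the front: s(k+1) = OOLO·s(k).
So the next term is OOLO·OOLOOOLOOOLOOOLO###.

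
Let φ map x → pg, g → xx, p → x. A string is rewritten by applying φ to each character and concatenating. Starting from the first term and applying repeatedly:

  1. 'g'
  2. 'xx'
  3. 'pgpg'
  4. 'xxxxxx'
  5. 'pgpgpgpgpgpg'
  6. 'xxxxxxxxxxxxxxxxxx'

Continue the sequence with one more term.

pgpgpgpgpgpgpgpgpgpgpgpgpgpgpgpgpgpg

Replace each of the 18 characters of xxxxxxxxxxxxxxxxxx in place — pg pg pg pg pg pg pg pg pg pg pg pg pg pg pg pg pg pg — and concatenate.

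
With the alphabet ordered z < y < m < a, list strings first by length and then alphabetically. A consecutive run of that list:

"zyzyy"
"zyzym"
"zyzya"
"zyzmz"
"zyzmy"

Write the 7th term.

Continuing the enumeration 2 steps past zyzmy: zyzmy → zyzmm → (answer).

zyzma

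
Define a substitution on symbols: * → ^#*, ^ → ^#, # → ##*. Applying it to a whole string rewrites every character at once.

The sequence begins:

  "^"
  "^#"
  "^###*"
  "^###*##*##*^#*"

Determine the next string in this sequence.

^###*##*##*^#*##*##*^#*##*##*^#*^###*^#*

Replace each of the 14 characters of ^###*##*##*^#* in place — ^# ##* ##* ##* ^#* ##* ##* ^#* ##* ##* ^#* ^# ##* ^#* — and concatenate.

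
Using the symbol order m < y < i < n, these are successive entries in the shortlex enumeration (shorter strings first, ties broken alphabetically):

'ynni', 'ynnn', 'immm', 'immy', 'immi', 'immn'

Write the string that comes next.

imym

Treat immn as a base-4 numeral over the given alphabet and add one, carrying through any trailing n's.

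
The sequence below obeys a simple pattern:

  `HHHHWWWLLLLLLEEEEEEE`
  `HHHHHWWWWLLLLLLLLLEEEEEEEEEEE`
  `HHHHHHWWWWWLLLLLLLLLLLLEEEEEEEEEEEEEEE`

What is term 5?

Term n consists of n+3 H's, followed by n+2 W's, followed by 3n+3 L's, followed by 4n+3 E's (n = 1, 2, …).
Setting n = 5 gives 8, 7, 18, 23 characters in each block.

HHHHHHHHWWWWWWWLLLLLLLLLLLLLLLLLLEEEEEEEEEEEEEEEEEEEEEEE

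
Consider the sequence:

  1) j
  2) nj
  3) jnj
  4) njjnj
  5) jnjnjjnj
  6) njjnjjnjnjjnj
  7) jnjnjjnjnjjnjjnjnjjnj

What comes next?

From term 3 onward, concatenate the second-to-last term with the last: j·nj = jnj, nj·jnj = njjnj, …
The next term joins njjnjjnjnjjnj and jnjnjjnjnjjnjjnjnjjnj.

njjnjjnjnjjnjjnjnjjnjnjjnjjnjnjjnj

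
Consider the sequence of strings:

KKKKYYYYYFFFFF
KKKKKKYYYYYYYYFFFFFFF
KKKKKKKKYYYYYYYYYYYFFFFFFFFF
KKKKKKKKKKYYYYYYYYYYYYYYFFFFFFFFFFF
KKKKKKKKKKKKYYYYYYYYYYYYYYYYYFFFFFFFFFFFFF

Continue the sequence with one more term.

KKKKKKKKKKKKKKYYYYYYYYYYYYYYYYYYYYFFFFFFFFFFFFFFF

Term n consists of 2n+2 K's, followed by 3n+2 Y's, followed by 2n+3 F's (n = 1, 2, …).
At n = 6 the blocks have lengths 14, 20, 15.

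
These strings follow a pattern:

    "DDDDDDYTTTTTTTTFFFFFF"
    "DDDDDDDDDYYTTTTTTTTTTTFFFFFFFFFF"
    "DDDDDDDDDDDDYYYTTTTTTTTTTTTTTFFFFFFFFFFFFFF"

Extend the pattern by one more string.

Reading off run lengths: D runs 6, 9, 12; Y runs 1, 2, 3; T runs 8, 11, 14; F runs 6, 10, 14 — each is linear in n, where the shown terms are n = 2, 3, 4.
At n = 5 the blocks have lengths 15, 4, 17, 18.

DDDDDDDDDDDDDDDYYYYTTTTTTTTTTTTTTTTTFFFFFFFFFFFFFFFFFF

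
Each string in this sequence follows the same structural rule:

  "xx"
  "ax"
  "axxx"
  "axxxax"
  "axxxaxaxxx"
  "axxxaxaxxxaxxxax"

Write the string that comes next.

axxxaxaxxxaxxxaxaxxxaxaxxx

Each term (from the third on) is the previous term followed by the one before it: term 3 = ax·xx = axxx.
The next term joins axxxaxaxxxaxxxax and axxxaxaxxx.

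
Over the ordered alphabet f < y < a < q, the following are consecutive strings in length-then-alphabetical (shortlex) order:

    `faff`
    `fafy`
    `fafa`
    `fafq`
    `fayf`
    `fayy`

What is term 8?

fayq

Stepping forward 2 times from fayy: fayy → faya, then the target.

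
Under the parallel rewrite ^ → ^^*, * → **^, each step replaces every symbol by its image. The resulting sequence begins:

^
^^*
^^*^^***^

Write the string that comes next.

Apply φ to ^^*^^***^ symbol by symbol: ^→^^*, ^→^^*, *→**^, ^→^^*, ^→^^*, *→**^, *→**^, *→**^, ^→^^*; joined: ^^* ^^* **^ ^^* ^^* **^ **^ **^ ^^*.

^^*^^***^^^*^^***^**^**^^^*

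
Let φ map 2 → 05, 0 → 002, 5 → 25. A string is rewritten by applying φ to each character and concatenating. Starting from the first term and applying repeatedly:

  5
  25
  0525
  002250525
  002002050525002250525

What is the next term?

Applying the rule to each of the 21 symbols of 002002050525002250525 gives the pieces 002 002 05 002 002 05 002 25 002 25 05 25 002 002 05 05 25 002 25 05 25, which concatenate to the answer.

002002050020020500225002250525002002050525002250525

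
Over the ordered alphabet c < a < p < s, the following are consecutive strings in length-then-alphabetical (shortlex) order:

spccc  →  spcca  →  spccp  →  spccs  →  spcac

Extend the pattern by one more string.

Find the rightmost character of spcac below s, bump it to the next letter, and reset everything to its right to c.

spcaa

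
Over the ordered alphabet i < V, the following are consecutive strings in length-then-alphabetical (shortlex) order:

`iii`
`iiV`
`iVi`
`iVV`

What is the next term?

Vii

Find the rightmost character of iVV below V, bump it to the next letter, and reset everything to its right to i.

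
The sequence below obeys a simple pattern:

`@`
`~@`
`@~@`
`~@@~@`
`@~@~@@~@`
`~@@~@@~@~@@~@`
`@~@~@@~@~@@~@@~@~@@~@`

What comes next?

From term 3 onward, concatenate the second-to-last term with the last: @·~@ = @~@, ~@·@~@ = ~@@~@, …
Continuing: ~@@~@@~@~@@~@ · @~@~@@~@~@@~@@~@~@@~@ gives term 8.

~@@~@@~@~@@~@@~@~@@~@~@@~@@~@~@@~@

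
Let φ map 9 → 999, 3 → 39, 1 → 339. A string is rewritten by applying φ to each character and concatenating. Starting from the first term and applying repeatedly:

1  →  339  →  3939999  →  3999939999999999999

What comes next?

Replace each of the 19 characters of 3999939999999999999 in place — 39 999 999 999 999 39 999 999 999 999 999 999 999 999 999 999 999 999 999 — and concatenate.

3999999999999939999999999999999999999999999999999999999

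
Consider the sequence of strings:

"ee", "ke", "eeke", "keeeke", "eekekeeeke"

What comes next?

keeekeeekekeeeke

Each term (from the third on) is the two preceding terms concatenated in order: term 3 = ee·ke = eeke.
The next term joins keeeke and eekekeeeke.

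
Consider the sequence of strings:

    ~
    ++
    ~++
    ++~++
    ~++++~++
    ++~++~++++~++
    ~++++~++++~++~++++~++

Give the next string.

++~++~++++~++~++++~++++~++~++++~++

Each term (from the third on) is the two preceding terms concatenated in order: term 3 = ~·++ = ~++.
The next term joins ++~++~++++~++ and ~++++~++++~++~++++~++.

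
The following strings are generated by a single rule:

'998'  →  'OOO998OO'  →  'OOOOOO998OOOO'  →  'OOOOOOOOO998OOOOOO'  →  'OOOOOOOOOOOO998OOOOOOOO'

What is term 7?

OOOOOOOOOOOOOOOOOO998OOOOOOOOOOOO

Every step adds OOO to the front and OO to the end of the previous string.
From OOOOOOOOOOOO998OOOOOOOO, 2 further steps: OOOOOOOOOOOO998OOOOOOOO → OOOOOOOOOOOOOOO998OOOOOOOOOO → (answer).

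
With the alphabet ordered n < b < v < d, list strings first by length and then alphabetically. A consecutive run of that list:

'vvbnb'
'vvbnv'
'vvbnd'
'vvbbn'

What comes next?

The successor of vvbbn increments the rightmost position that isn't already d and resets every position after it to n.

vvbbb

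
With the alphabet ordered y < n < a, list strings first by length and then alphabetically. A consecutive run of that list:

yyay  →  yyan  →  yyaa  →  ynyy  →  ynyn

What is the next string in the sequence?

ynya

Treat ynyn as a base-3 numeral over the given alphabet and add one, carrying through any trailing a's.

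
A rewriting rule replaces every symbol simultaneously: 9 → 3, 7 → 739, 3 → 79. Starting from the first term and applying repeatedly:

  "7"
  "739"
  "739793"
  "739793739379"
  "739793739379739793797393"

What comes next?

Applying the rule to each of the 24 symbols of 739793739379739793797393 gives the pieces 739 79 3 739 3 79 739 79 3 79 739 3 739 79 3 739 3 79 739 3 739 79 3 79, which concatenate to the answer.

739793739379739793797393739793739379739373979379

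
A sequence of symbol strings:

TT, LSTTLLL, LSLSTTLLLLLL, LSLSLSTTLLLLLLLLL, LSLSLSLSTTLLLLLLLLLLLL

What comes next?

LSLSLSLSLSTTLLLLLLLLLLLLLLL

Every step adds LS to the front and LLL to the end of the previous string.
One more step from LSLSLSLSTTLLLLLLLLLLLL gives the answer.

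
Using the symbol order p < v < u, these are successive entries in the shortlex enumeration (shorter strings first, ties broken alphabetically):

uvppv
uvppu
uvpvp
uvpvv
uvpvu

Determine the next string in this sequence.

uvpup

The successor of uvpvu increments the rightmost position that isn't already u and resets every position after it to p.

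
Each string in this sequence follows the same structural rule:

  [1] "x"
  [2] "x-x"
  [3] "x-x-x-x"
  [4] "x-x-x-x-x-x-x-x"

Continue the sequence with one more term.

s(k+1) = s(k)·-·s(k) — each term doubles the last with '-' between the halves.
Doubling x-x-x-x-x-x-x-x with '-' between the halves:

x-x-x-x-x-x-x-x-x-x-x-x-x-x-x-x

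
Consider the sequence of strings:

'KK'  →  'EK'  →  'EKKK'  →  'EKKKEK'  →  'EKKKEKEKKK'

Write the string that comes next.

Each term (from the third on) is the previous term followed by the one before it: term 3 = EK·KK = EKKK.
So term 6 is EKKKEKEKKK·EKKKEK.

EKKKEKEKKKEKKKEK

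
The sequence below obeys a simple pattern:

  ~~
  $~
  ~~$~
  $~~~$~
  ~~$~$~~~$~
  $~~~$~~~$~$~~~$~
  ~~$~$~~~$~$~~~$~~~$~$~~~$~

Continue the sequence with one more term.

This is a Fibonacci-style word recurrence s(k) = s(k−2)·s(k−1): e.g. ~~·$~ = ~~$~.
The next term joins $~~~$~~~$~$~~~$~ and ~~$~$~~~$~$~~~$~~~$~$~~~$~.

$~~~$~~~$~$~~~$~~~$~$~~~$~$~~~$~~~$~$~~~$~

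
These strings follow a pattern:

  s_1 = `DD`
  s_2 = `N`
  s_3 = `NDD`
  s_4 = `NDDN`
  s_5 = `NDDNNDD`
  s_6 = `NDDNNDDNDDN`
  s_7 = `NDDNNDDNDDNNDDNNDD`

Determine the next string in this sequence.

NDDNNDDNDDNNDDNNDDNDDNNDDNDDN

This is a Fibonacci-style word recurrence s(k) = s(k−1)·s(k−2): e.g. N·DD = NDD.
Continuing: NDDNNDDNDDNNDDNNDD · NDDNNDDNDDN gives term 8.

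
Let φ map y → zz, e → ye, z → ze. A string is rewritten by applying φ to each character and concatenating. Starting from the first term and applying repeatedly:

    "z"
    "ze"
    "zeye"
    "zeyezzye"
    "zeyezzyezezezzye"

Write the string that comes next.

zeyezzyezezezzyezeyezeyezezezzye

Replace each of the 16 characters of zeyezzyezezezzye in place — ze ye zz ye ze ze zz ye ze ye ze ye ze ze zz ye — and concatenate.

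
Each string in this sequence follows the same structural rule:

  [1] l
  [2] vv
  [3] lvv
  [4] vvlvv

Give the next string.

From term 3 onward, concatenate the second-to-last term with the last: l·vv = lvv, vv·lvv = vvlvv, …
The next term joins lvv and vvlvv.

lvvvvlvv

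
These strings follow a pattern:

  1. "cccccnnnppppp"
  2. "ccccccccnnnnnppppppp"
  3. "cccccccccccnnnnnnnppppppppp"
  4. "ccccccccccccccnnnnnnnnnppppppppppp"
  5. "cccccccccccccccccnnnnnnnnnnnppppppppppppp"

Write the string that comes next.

ccccccccccccccccccccnnnnnnnnnnnnnppppppppppppppp

Term n consists of 3n-1 c's, followed by 2n-1 n's, followed by 2n+1 p's, where the shown terms are n = 2, 3, 4, 5, 6.
For the next term, n = 7, so the run lengths are 20, 13, 15.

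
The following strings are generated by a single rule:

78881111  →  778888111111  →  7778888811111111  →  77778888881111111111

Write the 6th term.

Term n consists of n-1 7's, followed by n+1 8's, followed by 2n 1's, where the shown terms are n = 2, 3, 4, 5.
Setting n = 7 gives 6, 8, 14 characters in each block.

7777778888888811111111111111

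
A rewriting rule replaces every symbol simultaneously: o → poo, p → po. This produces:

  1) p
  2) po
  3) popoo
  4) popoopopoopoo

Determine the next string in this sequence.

popoopopoopoopopoopopoopoopopoopoo

φ(popoopopoopoo) expands symbol-by-symbol to po poo po poo poo po poo po poo poo po poo poo; joining the 13 pieces gives the next term.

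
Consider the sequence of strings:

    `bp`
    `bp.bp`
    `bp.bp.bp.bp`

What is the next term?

Every step duplicates the string with '.' between the halves.
So the next term is two copies of bp.bp.bp.bp with '.' between the halves.

bp.bp.bp.bp.bp.bp.bp.bp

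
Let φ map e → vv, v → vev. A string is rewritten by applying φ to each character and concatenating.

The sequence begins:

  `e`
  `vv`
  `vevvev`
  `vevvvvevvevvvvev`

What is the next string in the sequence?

vevvvvevvevvevvevvvvevvevvvvevvevvevvevvvvev

Replace each of the 16 characters of vevvvvevvevvvvev in place — vev vv vev vev vev vev vv vev vev vv vev vev vev vev vv vev — and concatenate.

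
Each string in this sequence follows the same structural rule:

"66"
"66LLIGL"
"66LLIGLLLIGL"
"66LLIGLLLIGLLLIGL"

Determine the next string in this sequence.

66LLIGLLLIGLLLIGLLLIGL

The strings grow by a fixed suffix LLIGL each time.
So the next term is 66LLIGLLLIGLLLIGL·LLIGL.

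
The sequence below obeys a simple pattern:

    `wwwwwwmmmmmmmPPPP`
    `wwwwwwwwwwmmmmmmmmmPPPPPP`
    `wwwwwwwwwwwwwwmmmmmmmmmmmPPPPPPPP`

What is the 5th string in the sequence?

The n-th term is 4n-2 w's then 2n+3 m's then 2n P's, where the shown terms are n = 2, 3, 4.
Setting n = 6 gives 22, 15, 12 characters in each block.

wwwwwwwwwwwwwwwwwwwwwwmmmmmmmmmmmmmmmPPPPPPPPPPPP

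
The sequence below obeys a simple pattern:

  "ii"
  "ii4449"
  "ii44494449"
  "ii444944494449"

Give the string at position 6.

Each term is the previous one with 4449 appended.
From ii444944494449, 2 further steps: ii444944494449 → ii4449444944494449 → (answer).

ii44494449444944494449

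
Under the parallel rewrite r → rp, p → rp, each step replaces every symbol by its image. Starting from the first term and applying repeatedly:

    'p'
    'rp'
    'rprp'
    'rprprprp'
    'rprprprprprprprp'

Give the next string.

Applying the rule to each of the 16 symbols of rprprprprprprprp gives the pieces rp rp rp rp rp rp rp rp rp rp rp rp rp rp rp rp, which concatenate to the answer.

rprprprprprprprprprprprprprprprp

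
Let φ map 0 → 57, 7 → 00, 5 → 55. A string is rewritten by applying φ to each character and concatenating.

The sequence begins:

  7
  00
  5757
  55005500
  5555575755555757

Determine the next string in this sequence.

55555555550055005555555555005500

φ(5555575755555757) expands symbol-by-symbol to 55 55 55 55 55 00 55 00 55 55 55 55 55 00 55 00; joining the 16 pieces gives the next term.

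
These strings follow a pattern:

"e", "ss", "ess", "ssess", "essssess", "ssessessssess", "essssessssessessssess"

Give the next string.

ssessessssessessssessssessessssess

This is a Fibonacci-style word recurrence s(k) = s(k−2)·s(k−1): e.g. e·ss = ess.
So term 8 is ssessessssess·essssessssessessssess.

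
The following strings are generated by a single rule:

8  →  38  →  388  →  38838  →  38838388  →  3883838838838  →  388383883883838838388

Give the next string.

From term 3 onward, concatenate the last term with the second-to-last: 38·8 = 388, 388·38 = 38838, …
So term 8 is 388383883883838838388·3883838838838.

3883838838838388383883883838838838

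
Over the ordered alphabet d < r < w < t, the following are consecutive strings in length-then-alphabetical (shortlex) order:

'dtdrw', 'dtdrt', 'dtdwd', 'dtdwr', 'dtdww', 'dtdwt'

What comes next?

dtdtd

The successor of dtdwt increments the rightmost position that isn't already t and resets every position after it to d.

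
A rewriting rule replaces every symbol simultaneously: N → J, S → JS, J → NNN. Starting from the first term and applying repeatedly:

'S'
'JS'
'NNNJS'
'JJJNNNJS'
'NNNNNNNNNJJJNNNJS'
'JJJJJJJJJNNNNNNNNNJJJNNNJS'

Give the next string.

NNNNNNNNNNNNNNNNNNNNNNNNNNNJJJJJJJJJNNNNNNNNNJJJNNNJS

Replace each of the 26 characters of JJJJJJJJJNNNNNNNNNJJJNNNJS in place — NNN NNN NNN NNN NNN NNN NNN NNN NNN J J J J J J J J J NNN NNN NNN J J J NNN JS — and concatenate.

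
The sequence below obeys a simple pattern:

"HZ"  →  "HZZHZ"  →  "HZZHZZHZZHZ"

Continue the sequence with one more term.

HZZHZZHZZHZZHZZHZZHZZHZ

s(k+1) = s(k)·Z·s(k) — each term doubles the last with 'Z' between the halves.
So the next term is two copies of HZZHZZHZZHZ with 'Z' between the halves.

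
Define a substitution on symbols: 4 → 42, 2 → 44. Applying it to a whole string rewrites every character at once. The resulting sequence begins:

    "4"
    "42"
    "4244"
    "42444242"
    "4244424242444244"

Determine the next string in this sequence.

42444242424442444244424242444242

φ(4244424242444244) expands symbol-by-symbol to 42 44 42 42 42 44 42 44 42 44 42 42 42 44 42 42; joining the 16 pieces gives the next term.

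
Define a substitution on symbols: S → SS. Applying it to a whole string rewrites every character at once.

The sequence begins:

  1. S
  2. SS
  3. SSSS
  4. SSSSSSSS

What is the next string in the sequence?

SSSSSSSSSSSSSSSS

Expanding SSSSSSSS: S→SS, S→SS, S→SS, S→SS, S→SS, S→SS, S→SS, S→SS. Concatenated: SS SS SS SS SS SS SS SS.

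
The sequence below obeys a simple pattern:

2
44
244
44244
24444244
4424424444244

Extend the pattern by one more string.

244442444424424444244

This is a Fibonacci-style word recurrence s(k) = s(k−2)·s(k−1): e.g. 2·44 = 244.
Continuing: 24444244 · 4424424444244 gives term 7.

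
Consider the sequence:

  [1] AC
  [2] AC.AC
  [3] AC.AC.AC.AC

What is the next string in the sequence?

AC.AC.AC.AC.AC.AC.AC.AC

s(k+1) = s(k)·.·s(k) — each term doubles the last with '.' between the halves.
One more doubling of AC.AC.AC.AC gives the answer.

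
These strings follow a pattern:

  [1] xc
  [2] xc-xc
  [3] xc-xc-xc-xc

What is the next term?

Each string is two copies of the previous one joined by '-'.
Doubling xc-xc-xc-xc with '-' between the halves:

xc-xc-xc-xc-xc-xc-xc-xc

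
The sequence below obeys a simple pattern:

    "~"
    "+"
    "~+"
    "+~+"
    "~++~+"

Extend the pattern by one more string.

This is a Fibonacci-style word recurrence s(k) = s(k−2)·s(k−1): e.g. ~·+ = ~+.
Continuing: +~+ · ~++~+ gives term 6.

+~+~++~+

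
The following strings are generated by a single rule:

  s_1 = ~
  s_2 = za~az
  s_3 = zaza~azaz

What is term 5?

s(k+1) = za·s(k)·az, so each term gains za as a prefix and az as a suffix.
From zaza~azaz, 2 further steps: zaza~azaz → zazaza~azazaz → (answer).

zazazaza~azazazaz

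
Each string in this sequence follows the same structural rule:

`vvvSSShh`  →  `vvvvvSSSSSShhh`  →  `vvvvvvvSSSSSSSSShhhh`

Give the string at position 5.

Reading off run lengths: v runs 3, 5, 7; S runs 3, 6, 9; h runs 2, 3, 4 — each is linear in n (n = 1, 2, …).
For term 5, n = 5, so the run lengths are 11, 15, 6.

vvvvvvvvvvvSSSSSSSSSSSSSSShhhhhh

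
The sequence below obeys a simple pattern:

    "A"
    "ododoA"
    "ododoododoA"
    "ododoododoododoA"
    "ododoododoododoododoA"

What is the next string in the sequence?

Every step adds ododo at the front: s(k+1) = ododo·s(k).
One more step from ododoododoododoododoA gives the answer.

ododoododoododoododoododoA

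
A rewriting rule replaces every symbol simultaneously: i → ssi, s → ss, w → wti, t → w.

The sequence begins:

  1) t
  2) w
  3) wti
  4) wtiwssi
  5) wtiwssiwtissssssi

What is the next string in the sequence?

Replace each of the 17 characters of wtiwssiwtissssssi in place — wti w ssi wti ss ss ssi wti w ssi ss ss ss ss ss ss ssi — and concatenate.

wtiwssiwtissssssiwtiwssissssssssssssssi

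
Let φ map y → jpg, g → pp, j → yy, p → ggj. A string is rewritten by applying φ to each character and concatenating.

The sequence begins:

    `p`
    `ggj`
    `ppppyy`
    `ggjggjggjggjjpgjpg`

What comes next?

ppppyyppppyyppppyyppppyyyyggjppyyggjpp

Applying the rule to each of the 18 symbols of ggjggjggjggjjpgjpg gives the pieces pp pp yy pp pp yy pp pp yy pp pp yy yy ggj pp yy ggj pp, which concatenate to the answer.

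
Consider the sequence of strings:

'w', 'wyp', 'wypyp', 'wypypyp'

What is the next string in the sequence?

Each term is the previous one with yp appended.
One more step from wypypyp gives the answer.

wypypypyp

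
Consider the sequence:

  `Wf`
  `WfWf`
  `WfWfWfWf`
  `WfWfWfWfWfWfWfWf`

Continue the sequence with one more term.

Each string is two copies of the previous one concatenated.
Doubling WfWfWfWfWfWfWfWf:

WfWfWfWfWfWfWfWfWfWfWfWfWfWfWfWf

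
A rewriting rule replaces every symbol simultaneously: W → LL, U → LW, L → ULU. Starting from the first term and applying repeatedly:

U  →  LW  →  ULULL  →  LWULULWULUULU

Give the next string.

Applying the rule to each of the 13 symbols of LWULULWULUULU gives the pieces ULU LL LW ULU LW ULU LL LW ULU LW LW ULU LW, which concatenate to the answer.

ULULLLWULULWULULLLWULULWLWULULW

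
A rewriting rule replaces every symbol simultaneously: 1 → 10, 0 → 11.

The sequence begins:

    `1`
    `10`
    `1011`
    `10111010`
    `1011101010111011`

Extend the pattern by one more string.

Replace each of the 16 characters of 1011101010111011 in place — 10 11 10 10 10 11 10 11 10 11 10 10 10 11 10 10 — and concatenate.

10111010101110111011101010111010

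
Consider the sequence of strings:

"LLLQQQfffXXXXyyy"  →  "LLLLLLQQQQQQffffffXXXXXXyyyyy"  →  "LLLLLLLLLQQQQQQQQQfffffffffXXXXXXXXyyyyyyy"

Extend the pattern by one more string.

LLLLLLLLLLLLQQQQQQQQQQQQffffffffffffXXXXXXXXXXyyyyyyyyy

Reading off run lengths: L runs 3, 6, 9; Q runs 3, 6, 9; f runs 3, 6, 9; X runs 4, 6, 8; y runs 3, 5, 7 — each is linear in n (n = 1, 2, …).
For the next term, n = 4, so the run lengths are 12, 12, 12, 10, 9.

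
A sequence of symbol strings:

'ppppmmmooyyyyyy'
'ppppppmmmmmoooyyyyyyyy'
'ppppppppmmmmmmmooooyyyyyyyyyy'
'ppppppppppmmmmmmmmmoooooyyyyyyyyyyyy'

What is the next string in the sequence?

The n-th term is 2n p's then 2n-1 m's then n o's then 2n+2 y's, where the shown terms are n = 2, 3, 4, 5.
At n = 6 the blocks have lengths 12, 11, 6, 14.

ppppppppppppmmmmmmmmmmmooooooyyyyyyyyyyyyyy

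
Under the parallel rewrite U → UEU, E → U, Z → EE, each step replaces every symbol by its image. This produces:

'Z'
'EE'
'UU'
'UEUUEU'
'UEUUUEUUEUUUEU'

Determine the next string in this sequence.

Rewriting the 14 symbols of UEUUUEUUEUUUEU one by one yields UEU U UEU UEU UEU U UEU UEU U UEU UEU UEU U UEU; concatenated:

UEUUUEUUEUUEUUUEUUEUUUEUUEUUEUUUEU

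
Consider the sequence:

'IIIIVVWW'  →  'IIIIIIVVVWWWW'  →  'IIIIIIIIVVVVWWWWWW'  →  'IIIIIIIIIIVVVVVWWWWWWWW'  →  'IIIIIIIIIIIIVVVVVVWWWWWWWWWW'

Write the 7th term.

IIIIIIIIIIIIIIIIVVVVVVVVWWWWWWWWWWWWWW

Term n consists of 2n+2 I's, followed by n+1 V's, followed by 2n W's (n = 1, 2, …).
Setting n = 7 gives 16, 8, 14 characters in each block.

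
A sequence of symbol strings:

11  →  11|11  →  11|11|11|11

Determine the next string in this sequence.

Each string is two copies of the previous one joined by '|'.
Doubling 11|11|11|11 with '|' between the halves:

11|11|11|11|11|11|11|11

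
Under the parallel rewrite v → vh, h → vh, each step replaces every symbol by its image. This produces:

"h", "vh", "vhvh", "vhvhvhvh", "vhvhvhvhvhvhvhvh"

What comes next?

vhvhvhvhvhvhvhvhvhvhvhvhvhvhvhvh

Applying the rule to each of the 16 symbols of vhvhvhvhvhvhvhvh gives the pieces vh vh vh vh vh vh vh vh vh vh vh vh vh vh vh vh, which concatenate to the answer.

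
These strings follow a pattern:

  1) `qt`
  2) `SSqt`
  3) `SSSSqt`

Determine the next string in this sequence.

SSSSSSqt

Each term is the previous one with SS prepended.
So the next term is SS·SSSSqt.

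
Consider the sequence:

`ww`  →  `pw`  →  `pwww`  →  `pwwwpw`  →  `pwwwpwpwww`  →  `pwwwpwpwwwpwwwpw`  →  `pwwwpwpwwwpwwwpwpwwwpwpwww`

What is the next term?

pwwwpwpwwwpwwwpwpwwwpwpwwwpwwwpwpwwwpwwwpw

This is a Fibonacci-style word recurrence s(k) = s(k−1)·s(k−2): e.g. pw·ww = pwww.
The next term joins pwwwpwpwwwpwwwpwpwwwpwpwww and pwwwpwpwwwpwwwpw.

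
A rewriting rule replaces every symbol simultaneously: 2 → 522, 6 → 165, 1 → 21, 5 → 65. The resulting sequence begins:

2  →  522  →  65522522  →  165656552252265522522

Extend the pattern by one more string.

Rewriting the 21 symbols of 165656552252265522522 one by one yields 21 165 65 165 65 165 65 65 522 522 65 522 522 165 65 65 522 522 65 522 522; concatenated:

211656516565165656552252265522522165656552252265522522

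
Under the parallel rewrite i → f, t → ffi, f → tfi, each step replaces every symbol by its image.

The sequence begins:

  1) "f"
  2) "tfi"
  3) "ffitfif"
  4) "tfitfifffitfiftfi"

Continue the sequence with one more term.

Rewriting the 17 symbols of tfitfifffitfiftfi one by one yields ffi tfi f ffi tfi f tfi tfi tfi f ffi tfi f tfi ffi tfi f; concatenated:

ffitfifffitfiftfitfitfifffitfiftfiffitfif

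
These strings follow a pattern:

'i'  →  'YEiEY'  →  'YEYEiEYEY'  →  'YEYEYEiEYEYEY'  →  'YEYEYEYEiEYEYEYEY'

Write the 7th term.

YEYEYEYEYEYEiEYEYEYEYEYEY

s(k+1) = YE·s(k)·EY, so each term gains YE as a prefix and EY as a suffix.
From YEYEYEYEiEYEYEYEY, 2 further steps: YEYEYEYEiEYEYEYEY → YEYEYEYEYEiEYEYEYEYEY → (answer).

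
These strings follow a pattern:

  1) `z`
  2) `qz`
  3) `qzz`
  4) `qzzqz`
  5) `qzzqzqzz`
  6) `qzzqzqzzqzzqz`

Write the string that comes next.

This is a Fibonacci-style word recurrence s(k) = s(k−1)·s(k−2): e.g. qz·z = qzz.
So term 7 is qzzqzqzzqzzqz·qzzqzqzz.

qzzqzqzzqzzqzqzzqzqzz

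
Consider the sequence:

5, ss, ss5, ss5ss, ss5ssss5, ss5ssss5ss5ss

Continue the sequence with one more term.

From term 3 onward, concatenate the last term with the second-to-last: ss·5 = ss5, ss5·ss = ss5ss, …
The next term joins ss5ssss5ss5ss and ss5ssss5.

ss5ssss5ss5ssss5ssss5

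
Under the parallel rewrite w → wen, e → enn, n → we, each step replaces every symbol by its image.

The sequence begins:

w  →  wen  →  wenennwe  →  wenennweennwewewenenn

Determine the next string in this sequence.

Rewriting the 21 symbols of wenennweennwewewenenn one by one yields wen enn we enn we we wen enn enn we we wen enn wen enn wen enn we enn we we; concatenated:

wenennweennwewewenennennwewewenennwenennwenennweennwewe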